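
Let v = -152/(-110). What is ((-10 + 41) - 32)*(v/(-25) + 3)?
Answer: -4049/1375 ≈ -2.9447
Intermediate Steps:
v = 76/55 (v = -152*(-1/110) = 76/55 ≈ 1.3818)
((-10 + 41) - 32)*(v/(-25) + 3) = ((-10 + 41) - 32)*((76/55)/(-25) + 3) = (31 - 32)*((76/55)*(-1/25) + 3) = -(-76/1375 + 3) = -1*4049/1375 = -4049/1375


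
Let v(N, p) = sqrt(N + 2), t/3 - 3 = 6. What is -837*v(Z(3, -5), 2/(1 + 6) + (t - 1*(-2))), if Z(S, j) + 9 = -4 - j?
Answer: -837*I*sqrt(6) ≈ -2050.2*I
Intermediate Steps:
t = 27 (t = 9 + 3*6 = 9 + 18 = 27)
Z(S, j) = -13 - j (Z(S, j) = -9 + (-4 - j) = -13 - j)
v(N, p) = sqrt(2 + N)
-837*v(Z(3, -5), 2/(1 + 6) + (t - 1*(-2))) = -837*sqrt(2 + (-13 - 1*(-5))) = -837*sqrt(2 + (-13 + 5)) = -837*sqrt(2 - 8) = -837*I*sqrt(6)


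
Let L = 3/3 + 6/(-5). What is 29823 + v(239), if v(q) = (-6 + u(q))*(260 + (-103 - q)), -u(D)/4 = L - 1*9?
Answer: 136487/5 ≈ 27297.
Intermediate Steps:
L = -⅕ (L = 3*(⅓) + 6*(-⅕) = 1 - 6/5 = -⅕ ≈ -0.20000)
u(D) = 184/5 (u(D) = -4*(-⅕ - 1*9) = -4*(-⅕ - 9) = -4*(-46/5) = 184/5)
v(q) = 24178/5 - 154*q/5 (v(q) = (-6 + 184/5)*(260 + (-103 - q)) = 154*(157 - q)/5 = 24178/5 - 154*q/5)
29823 + v(239) = 29823 + (24178/5 - 154/5*239) = 29823 + (24178/5 - 36806/5) = 29823 - 12628/5 = 136487/5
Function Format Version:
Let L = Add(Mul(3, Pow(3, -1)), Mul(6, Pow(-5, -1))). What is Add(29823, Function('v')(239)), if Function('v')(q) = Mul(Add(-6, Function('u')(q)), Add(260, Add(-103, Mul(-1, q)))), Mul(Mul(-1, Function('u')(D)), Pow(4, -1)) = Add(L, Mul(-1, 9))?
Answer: Rational(136487, 5) ≈ 27297.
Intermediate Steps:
L = Rational(-1, 5) (L = Add(Mul(3, Rational(1, 3)), Mul(6, Rational(-1, 5))) = Add(1, Rational(-6, 5)) = Rational(-1, 5) ≈ -0.20000)
Function('u')(D) = Rational(184, 5) (Function('u')(D) = Mul(-4, Add(Rational(-1, 5), Mul(-1, 9))) = Mul(-4, Add(Rational(-1, 5), -9)) = Mul(-4, Rational(-46, 5)) = Rational(184, 5))
Function('v')(q) = Add(Rational(24178, 5), Mul(Rational(-154, 5), q)) (Function('v')(q) = Mul(Add(-6, Rational(184, 5)), Add(260, Add(-103, Mul(-1, q)))) = Mul(Rational(154, 5), Add(157, Mul(-1, q))) = Add(Rational(24178, 5), Mul(Rational(-154, 5), q)))
Add(29823, Function('v')(239)) = Add(29823, Add(Rational(24178, 5), Mul(Rational(-154, 5), 239))) = Add(29823, Add(Rational(24178, 5), Rational(-36806, 5))) = Add(29823, Rational(-12628, 5)) = Rational(136487, 5)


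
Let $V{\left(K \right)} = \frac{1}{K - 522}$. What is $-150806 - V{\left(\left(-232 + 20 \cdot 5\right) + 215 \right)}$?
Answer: $- \frac{66203833}{439} \approx -1.5081 \cdot 10^{5}$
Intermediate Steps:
$V{\left(K \right)} = \frac{1}{-522 + K}$
$-150806 - V{\left(\left(-232 + 20 \cdot 5\right) + 215 \right)} = -150806 - \frac{1}{-522 + \left(\left(-232 + 20 \cdot 5\right) + 215\right)} = -150806 - \frac{1}{-522 + \left(\left(-232 + 100\right) + 215\right)} = -150806 - \frac{1}{-522 + \left(-132 + 215\right)} = -150806 - \frac{1}{-522 + 83} = -150806 - \frac{1}{-439} = -150806 - - \frac{1}{439} = -150806 + \frac{1}{439} = - \frac{66203833}{439}$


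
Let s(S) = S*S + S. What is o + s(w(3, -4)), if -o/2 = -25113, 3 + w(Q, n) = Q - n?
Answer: 50246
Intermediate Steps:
w(Q, n) = -3 + Q - n (w(Q, n) = -3 + (Q - n) = -3 + Q - n)
o = 50226 (o = -2*(-25113) = 50226)
s(S) = S + S**2 (s(S) = S**2 + S = S + S**2)
o + s(w(3, -4)) = 50226 + (-3 + 3 - 1*(-4))*(1 + (-3 + 3 - 1*(-4))) = 50226 + (-3 + 3 + 4)*(1 + (-3 + 3 + 4)) = 50226 + 4*(1 + 4) = 50226 + 4*5 = 50226 + 20 = 50246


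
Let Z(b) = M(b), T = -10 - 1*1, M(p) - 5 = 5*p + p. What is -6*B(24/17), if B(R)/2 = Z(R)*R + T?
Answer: -27804/289 ≈ -96.208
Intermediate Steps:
M(p) = 5 + 6*p (M(p) = 5 + (5*p + p) = 5 + 6*p)
T = -11 (T = -10 - 1 = -11)
Z(b) = 5 + 6*b
B(R) = -22 + 2*R*(5 + 6*R) (B(R) = 2*((5 + 6*R)*R - 11) = 2*(R*(5 + 6*R) - 11) = 2*(-11 + R*(5 + 6*R)) = -22 + 2*R*(5 + 6*R))
-6*B(24/17) = -6*(-22 + 2*(24/17)*(5 + 6*(24/17))) = -6*(-22 + 2*(24/17)*(5 + 144/17)) = -6*(-22 + 2*(24/17)*(229/17)) = -6*(-22 + 10992/289) = -6*4634/289 = -27804/289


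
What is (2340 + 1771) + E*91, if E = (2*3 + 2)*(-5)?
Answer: 471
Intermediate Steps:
E = -40 (E = (6 + 2)*(-5) = 8*(-5) = -40)
(2340 + 1771) + E*91 = (2340 + 1771) - 40*91 = 4111 - 3640 = 471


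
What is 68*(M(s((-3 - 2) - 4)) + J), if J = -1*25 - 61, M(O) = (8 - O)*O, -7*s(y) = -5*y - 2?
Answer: -576028/49 ≈ -11756.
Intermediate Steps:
s(y) = 2/7 + 5*y/7 (s(y) = -(-5*y - 2)/7 = -(-2 - 5*y)/7 = 2/7 + 5*y/7)
M(O) = O*(8 - O)
J = -86 (J = -25 - 61 = -86)
68*(M(s((-3 - 2) - 4)) + J) = 68*((2/7 + 5*((-3 - 2) - 4)/7)*(8 - (2/7 + 5*((-3 - 2) - 4)/7)) - 86) = 68*((2/7 + 5*(-5 - 4)/7)*(8 - (2/7 + 5*(-5 - 4)/7)) - 86) = 68*((2/7 + (5/7)*(-9))*(8 - (2/7 + (5/7)*(-9))) - 86) = 68*((2/7 - 45/7)*(8 - (2/7 - 45/7)) - 86) = 68*(-43*(8 - 1*(-43/7))/7 - 86) = 68*(-43*(8 + 43/7)/7 - 86) = 68*(-43/7*99/7 - 86) = 68*(-4257/49 - 86) = 68*(-8471/49) = -576028/49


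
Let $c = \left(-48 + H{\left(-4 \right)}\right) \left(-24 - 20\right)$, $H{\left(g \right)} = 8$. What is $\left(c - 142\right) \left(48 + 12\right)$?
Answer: $97080$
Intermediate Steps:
$c = 1760$ ($c = \left(-48 + 8\right) \left(-24 - 20\right) = \left(-40\right) \left(-44\right) = 1760$)
$\left(c - 142\right) \left(48 + 12\right) = \left(1760 - 142\right) \left(48 + 12\right) = 1618 \cdot 60 = 97080$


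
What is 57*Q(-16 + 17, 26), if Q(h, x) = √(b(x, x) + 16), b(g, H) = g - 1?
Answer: 57*√41 ≈ 364.98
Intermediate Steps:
b(g, H) = -1 + g
Q(h, x) = √(15 + x) (Q(h, x) = √((-1 + x) + 16) = √(15 + x))
57*Q(-16 + 17, 26) = 57*√(15 + 26) = 57*√41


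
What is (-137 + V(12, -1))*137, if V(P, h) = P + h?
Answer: -17262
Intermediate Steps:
(-137 + V(12, -1))*137 = (-137 + (12 - 1))*137 = (-137 + 11)*137 = -126*137 = -17262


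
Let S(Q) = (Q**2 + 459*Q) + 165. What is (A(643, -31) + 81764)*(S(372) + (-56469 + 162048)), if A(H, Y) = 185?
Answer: 33998673324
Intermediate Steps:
S(Q) = 165 + Q**2 + 459*Q
(A(643, -31) + 81764)*(S(372) + (-56469 + 162048)) = (185 + 81764)*((165 + 372**2 + 459*372) + (-56469 + 162048)) = 81949*((165 + 138384 + 170748) + 105579) = 81949*(309297 + 105579) = 81949*414876 = 33998673324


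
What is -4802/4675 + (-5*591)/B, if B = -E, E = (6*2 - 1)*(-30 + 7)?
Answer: -124211/9775 ≈ -12.707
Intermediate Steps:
E = -253 (E = (12 - 1)*(-23) = 11*(-23) = -253)
B = 253 (B = -1*(-253) = 253)
-4802/4675 + (-5*591)/B = -4802/4675 - 5*591/253 = -4802*1/4675 - 2955*1/253 = -4802/4675 - 2955/253 = -124211/9775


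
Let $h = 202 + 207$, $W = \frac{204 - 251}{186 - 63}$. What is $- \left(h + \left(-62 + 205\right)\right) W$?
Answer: $\frac{8648}{41} \approx 210.93$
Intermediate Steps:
$W = - \frac{47}{123} \approx -0.38211$
$h = 409$
$- \left(h + \left(-62 + 205\right)\right) W = - \frac{\left(409 + \left(-62 + 205\right)\right) \left(-47\right)}{123} = - \frac{\left(409 + 143\right) \left(-47\right)}{123} = - \frac{552 \left(-47\right)}{123} = \left(-1\right) \left(- \frac{8648}{41}\right) = \frac{8648}{41}$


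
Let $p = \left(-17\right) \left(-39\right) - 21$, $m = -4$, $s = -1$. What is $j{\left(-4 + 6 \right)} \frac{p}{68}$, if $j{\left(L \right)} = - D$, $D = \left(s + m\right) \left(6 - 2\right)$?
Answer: $\frac{3210}{17} \approx 188.82$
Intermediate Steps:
$p = 642$ ($p = 663 - 21 = 642$)
$D = -20$ ($D = \left(-1 - 4\right) \left(6 - 2\right) = \left(-5\right) 4 = -20$)
$j{\left(L \right)} = 20$ ($j{\left(L \right)} = \left(-1\right) \left(-20\right) = 20$)
$j{\left(-4 + 6 \right)} \frac{p}{68} = 20 \cdot \frac{642}{68} = 20 \cdot 642 \cdot \frac{1}{68} = 20 \cdot \frac{321}{34} = \frac{3210}{17}$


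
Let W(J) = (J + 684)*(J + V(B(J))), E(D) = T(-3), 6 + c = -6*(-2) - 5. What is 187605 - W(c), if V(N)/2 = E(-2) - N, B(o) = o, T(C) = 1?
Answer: 186920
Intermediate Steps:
c = 1 (c = -6 + (-6*(-2) - 5) = -6 + (12 - 5) = -6 + 7 = 1)
E(D) = 1
V(N) = 2 - 2*N (V(N) = 2*(1 - N) = 2 - 2*N)
W(J) = (2 - J)*(684 + J) (W(J) = (J + 684)*(J + (2 - 2*J)) = (684 + J)*(2 - J) = (2 - J)*(684 + J))
187605 - W(c) = 187605 - (1368 - 1*1² - 682*1) = 187605 - (1368 - 1*1 - 682) = 187605 - (1368 - 1 - 682) = 187605 - 1*685 = 187605 - 685 = 186920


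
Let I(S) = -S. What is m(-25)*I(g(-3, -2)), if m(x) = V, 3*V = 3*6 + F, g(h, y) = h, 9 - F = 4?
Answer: 23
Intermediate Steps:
F = 5 (F = 9 - 1*4 = 9 - 4 = 5)
V = 23/3 (V = (3*6 + 5)/3 = (18 + 5)/3 = (1/3)*23 = 23/3 ≈ 7.6667)
m(x) = 23/3
m(-25)*I(g(-3, -2)) = 23*(-1*(-3))/3 = (23/3)*3 = 23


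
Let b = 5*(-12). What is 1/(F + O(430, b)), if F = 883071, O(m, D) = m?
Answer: 1/883501 ≈ 1.1319e-6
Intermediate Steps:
b = -60
1/(F + O(430, b)) = 1/(883071 + 430) = 1/883501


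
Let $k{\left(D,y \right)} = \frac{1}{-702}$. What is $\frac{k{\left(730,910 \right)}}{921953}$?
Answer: $- \frac{1}{647211006} \approx -1.5451 \cdot 10^{-9}$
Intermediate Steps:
$k{\left(D,y \right)} = - \frac{1}{702}$
$\frac{k{\left(730,910 \right)}}{921953} = - \frac{1}{702 \cdot 921953} = \left(- \frac{1}{702}\right) \frac{1}{921953} = - \frac{1}{647211006}$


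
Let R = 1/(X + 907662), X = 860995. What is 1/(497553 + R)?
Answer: 1768657/880000596322 ≈ 2.0098e-6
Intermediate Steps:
R = 1/1768657 (R = 1/(860995 + 907662) = 1/1768657 ≈ 5.6540e-7)
1/(497553 + R) = 1/(497553 + 1/1768657) = 1/(880000596322/1768657) = 1768657/880000596322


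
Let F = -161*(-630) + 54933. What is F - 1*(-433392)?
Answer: 589755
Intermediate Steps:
F = 156363 (F = 101430 + 54933 = 156363)
F - 1*(-433392) = 156363 - 1*(-433392) = 156363 + 433392 = 589755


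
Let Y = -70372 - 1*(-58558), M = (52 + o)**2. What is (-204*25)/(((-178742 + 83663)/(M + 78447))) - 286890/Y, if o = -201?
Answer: 338414451195/62403517 ≈ 5423.0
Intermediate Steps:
M = 22201 (M = (52 - 201)**2 = (-149)**2 = 22201)
Y = -11814 (Y = -70372 + 58558 = -11814)
(-204*25)/(((-178742 + 83663)/(M + 78447))) - 286890/Y = (-204*25)/(((-178742 + 83663)/(22201 + 78447))) - 286890/(-11814) = -5100/((-95079/100648)) - 286890*(-1/11814) = -5100/((-95079*1/100648)) + 47815/1969 = -5100/(-95079/100648) + 47815/1969 = -5100*(-100648/95079) + 47815/1969 = 171101600/31693 + 47815/1969 = 338414451195/62403517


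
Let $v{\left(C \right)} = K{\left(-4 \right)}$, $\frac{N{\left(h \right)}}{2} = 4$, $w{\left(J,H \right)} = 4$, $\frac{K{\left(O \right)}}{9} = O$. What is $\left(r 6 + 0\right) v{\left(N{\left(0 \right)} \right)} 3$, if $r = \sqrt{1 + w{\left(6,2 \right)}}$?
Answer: $- 648 \sqrt{5} \approx -1449.0$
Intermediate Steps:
$K{\left(O \right)} = 9 O$
$N{\left(h \right)} = 8$ ($N{\left(h \right)} = 2 \cdot 4 = 8$)
$v{\left(C \right)} = -36$ ($v{\left(C \right)} = 9 \left(-4\right) = -36$)
$r = \sqrt{5}$ ($r = \sqrt{1 + 4} = \sqrt{5} \approx 2.2361$)
$\left(r 6 + 0\right) v{\left(N{\left(0 \right)} \right)} 3 = \left(\sqrt{5} \cdot 6 + 0\right) \left(-36\right) 3 = \left(6 \sqrt{5} + 0\right) \left(-36\right) 3 = 6 \sqrt{5} \left(-36\right) 3 = - 216 \sqrt{5} \cdot 3 = - 648 \sqrt{5}$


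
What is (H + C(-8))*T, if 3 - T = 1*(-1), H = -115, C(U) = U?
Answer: -492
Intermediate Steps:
T = 4 (T = 3 - (-1) = 3 - 1*(-1) = 3 + 1 = 4)
(H + C(-8))*T = (-115 - 8)*4 = -123*4 = -492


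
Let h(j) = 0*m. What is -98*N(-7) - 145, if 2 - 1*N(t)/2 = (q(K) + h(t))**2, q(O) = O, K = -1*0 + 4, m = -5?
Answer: 2599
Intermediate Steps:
K = 4 (K = 0 + 4 = 4)
h(j) = 0 (h(j) = 0*(-5) = 0)
N(t) = -28 (N(t) = 4 - 2*(4 + 0)**2 = 4 - 2*4**2 = 4 - 2*16 = 4 - 32 = -28)
-98*N(-7) - 145 = -98*(-28) - 145 = 2744 - 145 = 2599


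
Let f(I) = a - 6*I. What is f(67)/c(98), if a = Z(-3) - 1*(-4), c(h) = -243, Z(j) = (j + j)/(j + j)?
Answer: 397/243 ≈ 1.6337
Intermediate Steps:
Z(j) = 1 (Z(j) = (2*j)/((2*j)) = (2*j)*(1/(2*j)) = 1)
a = 5 (a = 1 - 1*(-4) = 1 + 4 = 5)
f(I) = 5 - 6*I
f(67)/c(98) = (5 - 6*67)/(-243) = (5 - 402)*(-1/243) = -397*(-1/243) = 397/243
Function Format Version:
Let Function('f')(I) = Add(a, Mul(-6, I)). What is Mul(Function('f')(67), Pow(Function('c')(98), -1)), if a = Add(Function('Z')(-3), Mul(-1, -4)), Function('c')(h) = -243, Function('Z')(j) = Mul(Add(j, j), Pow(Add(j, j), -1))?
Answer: Rational(397, 243) ≈ 1.6337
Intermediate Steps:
Function('Z')(j) = 1 (Function('Z')(j) = Mul(Mul(2, j), Pow(Mul(2, j), -1)) = Mul(Mul(2, j), Mul(Rational(1, 2), Pow(j, -1))) = 1)
a = 5 (a = Add(1, Mul(-1, -4)) = Add(1, 4) = 5)
Function('f')(I) = Add(5, Mul(-6, I))
Mul(Function('f')(67), Pow(Function('c')(98), -1)) = Mul(Add(5, Mul(-6, 67)), Pow(-243, -1)) = Mul(Add(5, -402), Rational(-1, 243)) = Mul(-397, Rational(-1, 243)) = Rational(397, 243)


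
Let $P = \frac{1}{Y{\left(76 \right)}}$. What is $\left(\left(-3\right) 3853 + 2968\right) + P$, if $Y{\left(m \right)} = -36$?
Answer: $- \frac{309277}{36} \approx -8591.0$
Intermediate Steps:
$P = - \frac{1}{36}$ ($P = \frac{1}{-36} = - \frac{1}{36} \approx -0.027778$)
$\left(\left(-3\right) 3853 + 2968\right) + P = \left(\left(-3\right) 3853 + 2968\right) - \frac{1}{36} = \left(-11559 + 2968\right) - \frac{1}{36} = -8591 - \frac{1}{36} = - \frac{309277}{36}$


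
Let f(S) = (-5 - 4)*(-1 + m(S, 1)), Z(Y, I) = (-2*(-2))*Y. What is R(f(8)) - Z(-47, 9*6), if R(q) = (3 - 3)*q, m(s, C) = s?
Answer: 188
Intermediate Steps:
Z(Y, I) = 4*Y
f(S) = 9 - 9*S (f(S) = (-5 - 4)*(-1 + S) = -9*(-1 + S) = 9 - 9*S)
R(q) = 0 (R(q) = 0*q = 0)
R(f(8)) - Z(-47, 9*6) = 0 - 4*(-47) = 0 - 1*(-188) = 0 + 188 = 188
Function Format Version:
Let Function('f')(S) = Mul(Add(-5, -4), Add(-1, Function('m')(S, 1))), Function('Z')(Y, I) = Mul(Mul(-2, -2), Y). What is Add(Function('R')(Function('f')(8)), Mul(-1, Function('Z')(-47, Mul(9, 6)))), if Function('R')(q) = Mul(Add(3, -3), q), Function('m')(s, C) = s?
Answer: 188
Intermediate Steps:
Function('Z')(Y, I) = Mul(4, Y)
Function('f')(S) = Add(9, Mul(-9, S)) (Function('f')(S) = Mul(Add(-5, -4), Add(-1, S)) = Mul(-9, Add(-1, S)) = Add(9, Mul(-9, S)))
Function('R')(q) = 0 (Function('R')(q) = Mul(0, q) = 0)
Add(Function('R')(Function('f')(8)), Mul(-1, Function('Z')(-47, Mul(9, 6)))) = Add(0, Mul(-1, Mul(4, -47))) = Add(0, Mul(-1, -188)) = Add(0, 188) = 188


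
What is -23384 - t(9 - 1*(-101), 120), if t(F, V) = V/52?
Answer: -304022/13 ≈ -23386.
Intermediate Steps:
t(F, V) = V/52 (t(F, V) = V*(1/52) = V/52)
-23384 - t(9 - 1*(-101), 120) = -23384 - 120/52 = -23384 - 1*30/13 = -23384 - 30/13 = -304022/13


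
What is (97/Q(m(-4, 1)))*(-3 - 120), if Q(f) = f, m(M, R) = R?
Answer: -11931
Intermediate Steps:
(97/Q(m(-4, 1)))*(-3 - 120) = (97/1)*(-3 - 120) = (97*1)*(-123) = 97*(-123) = -11931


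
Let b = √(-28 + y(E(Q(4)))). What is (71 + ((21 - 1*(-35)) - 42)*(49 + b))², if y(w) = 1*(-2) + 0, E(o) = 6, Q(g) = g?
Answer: 567169 + 21196*I*√30 ≈ 5.6717e+5 + 1.161e+5*I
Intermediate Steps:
y(w) = -2 (y(w) = -2 + 0 = -2)
b = I*√30 (b = √(-28 - 2) = √(-30) = I*√30 ≈ 5.4772*I)
(71 + ((21 - 1*(-35)) - 42)*(49 + b))² = (71 + ((21 - 1*(-35)) - 42)*(49 + I*√30))² = (71 + ((21 + 35) - 42)*(49 + I*√30))² = (71 + (56 - 42)*(49 + I*√30))² = (71 + 14*(49 + I*√30))² = (71 + (686 + 14*I*√30))² = (757 + 14*I*√30)²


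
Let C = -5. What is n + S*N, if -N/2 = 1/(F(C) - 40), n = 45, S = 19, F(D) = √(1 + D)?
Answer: 18425/401 + 19*I/401 ≈ 45.948 + 0.047382*I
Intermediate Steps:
N = -(-40 - 2*I)/802 (N = -2/(√(1 - 5) - 40) = -2/(√(-4) - 40) = -2/(2*I - 40) = -2*(-40 - 2*I)/1604 = -(-40 - 2*I)/802 ≈ 0.049875 + 0.0024938*I)
n + S*N = 45 + 19*(20/401 + I/401) = 45 + (380/401 + 19*I/401) = 18425/401 + 19*I/401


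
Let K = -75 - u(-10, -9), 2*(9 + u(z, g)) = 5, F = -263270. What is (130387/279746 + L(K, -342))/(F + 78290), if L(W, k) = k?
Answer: 19108549/10349483016 ≈ 0.0018463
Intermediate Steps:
u(z, g) = -13/2 (u(z, g) = -9 + (½)*5 = -9 + 5/2 = -13/2)
K = -137/2 (K = -75 - 1*(-13/2) = -75 + 13/2 = -137/2 ≈ -68.500)
(130387/279746 + L(K, -342))/(F + 78290) = (130387/279746 - 342)/(-263270 + 78290) = (130387*(1/279746) - 342)/(-184980) = (130387/279746 - 342)*(-1/184980) = -95542745/279746*(-1/184980) = 19108549/10349483016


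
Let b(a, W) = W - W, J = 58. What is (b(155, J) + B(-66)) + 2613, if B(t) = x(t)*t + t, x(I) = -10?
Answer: 3207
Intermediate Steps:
b(a, W) = 0
B(t) = -9*t (B(t) = -10*t + t = -9*t)
(b(155, J) + B(-66)) + 2613 = (0 - 9*(-66)) + 2613 = (0 + 594) + 2613 = 594 + 2613 = 3207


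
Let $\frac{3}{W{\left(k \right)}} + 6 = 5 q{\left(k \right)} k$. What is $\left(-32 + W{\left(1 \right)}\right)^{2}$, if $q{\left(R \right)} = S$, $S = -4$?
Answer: $\frac{697225}{676} \approx 1031.4$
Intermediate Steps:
$q{\left(R \right)} = -4$
$W{\left(k \right)} = \frac{3}{-6 - 20 k}$ ($W{\left(k \right)} = \frac{3}{-6 + 5 \left(-4\right) k} = \frac{3}{-6 - 20 k}$)
$\left(-32 + W{\left(1 \right)}\right)^{2} = \left(-32 + \frac{3}{2 \left(-3 - 10\right)}\right)^{2} = \left(-32 + \frac{3}{2 \left(-13\right)}\right)^{2} = \left(-32 + \frac{3}{2} \left(- \frac{1}{13}\right)\right)^{2} = \left(-32 - \frac{3}{26}\right)^{2} = \left(- \frac{835}{26}\right)^{2} = \frac{697225}{676}$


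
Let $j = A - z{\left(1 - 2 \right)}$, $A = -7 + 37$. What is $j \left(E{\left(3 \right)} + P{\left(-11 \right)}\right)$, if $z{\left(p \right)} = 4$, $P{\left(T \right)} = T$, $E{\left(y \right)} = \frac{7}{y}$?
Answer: $- \frac{676}{3} \approx -225.33$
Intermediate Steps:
$A = 30$
$j = 26$ ($j = 30 - 4 = 26$)
$j \left(E{\left(3 \right)} + P{\left(-11 \right)}\right) = 26 \left(\frac{7}{3} - 11\right) = 26 \left(- \frac{26}{3}\right) = - \frac{676}{3}$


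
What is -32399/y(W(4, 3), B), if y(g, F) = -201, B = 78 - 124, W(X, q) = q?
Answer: 32399/201 ≈ 161.19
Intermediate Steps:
B = -46
-32399/y(W(4, 3), B) = -32399/(-201) = -32399*(-1/201) = 32399/201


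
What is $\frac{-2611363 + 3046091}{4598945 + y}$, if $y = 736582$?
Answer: $\frac{434728}{5335527} \approx 0.081478$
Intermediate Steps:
$\frac{-2611363 + 3046091}{4598945 + y} = \frac{-2611363 + 3046091}{4598945 + 736582} = \frac{434728}{5335527}$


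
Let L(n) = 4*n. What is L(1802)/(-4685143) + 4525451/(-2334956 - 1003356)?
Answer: -21226447627389/15640469098616 ≈ -1.3571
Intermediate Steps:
L(1802)/(-4685143) + 4525451/(-2334956 - 1003356) = (4*1802)/(-4685143) + 4525451/(-2334956 - 1003356) = 7208*(-1/4685143) + 4525451/(-3338312) = -7208/4685143 + 4525451*(-1/3338312) = -7208/4685143 - 4525451/3338312 = -21226447627389/15640469098616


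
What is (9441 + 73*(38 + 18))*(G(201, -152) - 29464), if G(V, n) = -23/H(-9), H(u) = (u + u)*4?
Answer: -28700217665/72 ≈ -3.9861e+8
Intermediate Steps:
H(u) = 8*u (H(u) = (2*u)*4 = 8*u)
G(V, n) = 23/72 (G(V, n) = -23/(8*(-9)) = -23/(-72) = -23*(-1/72) = 23/72)
(9441 + 73*(38 + 18))*(G(201, -152) - 29464) = (9441 + 73*(38 + 18))*(23/72 - 29464) = (9441 + 73*56)*(-2121385/72) = (9441 + 4088)*(-2121385/72) = 13529*(-2121385/72) = -28700217665/72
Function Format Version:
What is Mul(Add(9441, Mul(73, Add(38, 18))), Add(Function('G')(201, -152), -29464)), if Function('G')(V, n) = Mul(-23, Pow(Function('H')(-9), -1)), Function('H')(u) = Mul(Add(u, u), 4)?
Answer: Rational(-28700217665, 72) ≈ -3.9861e+8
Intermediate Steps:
Function('H')(u) = Mul(8, u) (Function('H')(u) = Mul(Mul(2, u), 4) = Mul(8, u))
Function('G')(V, n) = Rational(23, 72) (Function('G')(V, n) = Mul(-23, Pow(Mul(8, -9), -1)) = Mul(-23, Pow(-72, -1)) = Mul(-23, Rational(-1, 72)) = Rational(23, 72))
Mul(Add(9441, Mul(73, Add(38, 18))), Add(Function('G')(201, -152), -29464)) = Mul(Add(9441, Mul(73, Add(38, 18))), Add(Rational(23, 72), -29464)) = Mul(Add(9441, Mul(73, 56)), Rational(-2121385, 72)) = Mul(Add(9441, 4088), Rational(-2121385, 72)) = Mul(13529, Rational(-2121385, 72)) = Rational(-28700217665, 72)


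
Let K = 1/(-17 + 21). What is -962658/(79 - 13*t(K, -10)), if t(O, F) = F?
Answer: -962658/209 ≈ -4606.0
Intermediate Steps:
K = ¼ (K = 1/4 = ¼ ≈ 0.25000)
-962658/(79 - 13*t(K, -10)) = -962658/(79 - 13*(-10)) = -962658/(79 + 130) = -962658/209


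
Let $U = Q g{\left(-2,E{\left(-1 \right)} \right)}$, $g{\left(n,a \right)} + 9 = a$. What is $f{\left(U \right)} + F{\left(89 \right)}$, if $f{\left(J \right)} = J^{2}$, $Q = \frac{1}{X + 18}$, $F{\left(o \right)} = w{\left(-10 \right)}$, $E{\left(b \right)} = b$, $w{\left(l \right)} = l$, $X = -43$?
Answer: $- \frac{246}{25} \approx -9.84$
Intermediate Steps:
$F{\left(o \right)} = -10$
$g{\left(n,a \right)} = -9 + a$
$Q = - \frac{1}{25}$ ($Q = \frac{1}{-43 + 18} = \frac{1}{-25} = - \frac{1}{25} \approx -0.04$)
$U = \frac{2}{5}$ ($U = - \frac{-9 - 1}{25} = \left(- \frac{1}{25}\right) \left(-10\right) = \frac{2}{5} \approx 0.4$)
$f{\left(U \right)} + F{\left(89 \right)} = \left(\frac{2}{5}\right)^{2} - 10 = \frac{4}{25} - 10 = - \frac{246}{25}$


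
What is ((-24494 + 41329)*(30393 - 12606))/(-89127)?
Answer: -99814715/29709 ≈ -3359.7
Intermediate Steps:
((-24494 + 41329)*(30393 - 12606))/(-89127) = (16835*17787)*(-1/89127) = 299444145*(-1/89127) = -99814715/29709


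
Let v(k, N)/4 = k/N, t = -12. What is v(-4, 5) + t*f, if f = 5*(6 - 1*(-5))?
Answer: -3316/5 ≈ -663.20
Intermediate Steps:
f = 55 (f = 5*(6 + 5) = 5*11 = 55)
v(k, N) = 4*k/N (v(k, N) = 4*(k/N) = 4*k/N)
v(-4, 5) + t*f = 4*(-4)/5 - 12*55 = 4*(-4)*(⅕) - 660 = -16/5 - 660 = -3316/5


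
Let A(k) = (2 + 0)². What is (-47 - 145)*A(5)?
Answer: -768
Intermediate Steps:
A(k) = 4 (A(k) = 2² = 4)
(-47 - 145)*A(5) = (-47 - 145)*4 = -192*4 = -768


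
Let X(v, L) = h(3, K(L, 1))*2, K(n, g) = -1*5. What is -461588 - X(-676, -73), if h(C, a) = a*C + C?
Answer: -461564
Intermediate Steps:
K(n, g) = -5
h(C, a) = C + C*a (h(C, a) = C*a + C = C + C*a)
X(v, L) = -24 (X(v, L) = (3*(1 - 5))*2 = (3*(-4))*2 = -12*2 = -24)
-461588 - X(-676, -73) = -461588 - 1*(-24) = -461588 + 24 = -461564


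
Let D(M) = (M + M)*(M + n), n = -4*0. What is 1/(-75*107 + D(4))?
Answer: -1/7993 ≈ -0.00012511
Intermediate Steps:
n = 0
D(M) = 2*M**2 (D(M) = (M + M)*(M + 0) = (2*M)*M = 2*M**2)
1/(-75*107 + D(4)) = 1/(-75*107 + 2*4**2) = 1/(-8025 + 2*16) = 1/(-8025 + 32) = 1/(-7993) = -1/7993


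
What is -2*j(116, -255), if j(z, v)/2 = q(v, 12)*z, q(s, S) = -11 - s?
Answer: -113216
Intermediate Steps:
j(z, v) = 2*z*(-11 - v) (j(z, v) = 2*((-11 - v)*z) = 2*(z*(-11 - v)) = 2*z*(-11 - v))
-2*j(116, -255) = -(-4)*116*(11 - 255) = -(-4)*116*(-244) = -2*56608 = -113216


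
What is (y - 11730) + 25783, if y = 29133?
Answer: 43186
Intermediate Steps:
(y - 11730) + 25783 = (29133 - 11730) + 25783 = 17403 + 25783 = 43186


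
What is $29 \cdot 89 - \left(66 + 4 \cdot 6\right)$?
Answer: $2491$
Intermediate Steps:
$29 \cdot 89 - \left(66 + 4 \cdot 6\right) = 2581 - 90 = 2491$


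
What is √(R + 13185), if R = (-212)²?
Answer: √58129 ≈ 241.10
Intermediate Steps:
R = 44944
√(R + 13185) = √(44944 + 13185) = √58129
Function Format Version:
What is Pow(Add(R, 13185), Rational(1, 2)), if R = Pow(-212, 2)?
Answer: Pow(58129, Rational(1, 2)) ≈ 241.10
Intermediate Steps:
R = 44944
Pow(Add(R, 13185), Rational(1, 2)) = Pow(Add(44944, 13185), Rational(1, 2)) = Pow(58129, Rational(1, 2))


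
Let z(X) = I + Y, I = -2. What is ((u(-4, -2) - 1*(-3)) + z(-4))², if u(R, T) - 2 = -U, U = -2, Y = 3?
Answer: 64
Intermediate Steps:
z(X) = 1 (z(X) = -2 + 3 = 1)
u(R, T) = 4 (u(R, T) = 2 - 1*(-2) = 2 + 2 = 4)
((u(-4, -2) - 1*(-3)) + z(-4))² = ((4 - 1*(-3)) + 1)² = ((4 + 3) + 1)² = (7 + 1)² = 8² = 64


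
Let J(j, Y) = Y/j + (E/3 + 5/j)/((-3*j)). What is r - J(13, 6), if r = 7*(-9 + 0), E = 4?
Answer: -96458/1521 ≈ -63.417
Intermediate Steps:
J(j, Y) = Y/j - (4/3 + 5/j)/(3*j) (J(j, Y) = Y/j + (4/3 + 5/j)/((-3*j)) = Y/j + (4*(⅓) + 5/j)*(-1/(3*j)) = Y/j + (4/3 + 5/j)*(-1/(3*j)) = Y/j - (4/3 + 5/j)/(3*j))
r = -63 (r = 7*(-9) = -63)
r - J(13, 6) = -63 - (-15 + 13*(-4 + 9*6))/(9*13²) = -63 - (-15 + 13*(-4 + 54))/(9*169) = -63 - (-15 + 13*50)/(9*169) = -63 - (-15 + 650)/(9*169) = -63 - 635/(9*169) = -63 - 1*635/1521 = -63 - 635/1521 = -96458/1521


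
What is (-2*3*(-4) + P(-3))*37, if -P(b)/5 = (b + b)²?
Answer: -5772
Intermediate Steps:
P(b) = -20*b² (P(b) = -5*(b + b)² = -5*4*b² = -20*b²)
(-2*3*(-4) + P(-3))*37 = (-2*3*(-4) - 20*(-3)²)*37 = (-6*(-4) - 20*9)*37 = (24 - 180)*37 = -156*37 = -5772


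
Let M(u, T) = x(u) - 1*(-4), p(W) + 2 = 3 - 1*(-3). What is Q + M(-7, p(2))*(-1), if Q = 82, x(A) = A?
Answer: 85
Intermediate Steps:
p(W) = 4 (p(W) = -2 + (3 - 1*(-3)) = -2 + (3 + 3) = -2 + 6 = 4)
M(u, T) = 4 + u (M(u, T) = u - 1*(-4) = u + 4 = 4 + u)
Q + M(-7, p(2))*(-1) = 82 + (4 - 7)*(-1) = 82 - 3*(-1) = 82 + 3 = 85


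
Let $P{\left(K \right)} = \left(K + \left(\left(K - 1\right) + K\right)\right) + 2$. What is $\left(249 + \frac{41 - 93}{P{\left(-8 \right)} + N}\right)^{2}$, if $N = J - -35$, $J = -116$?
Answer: $\frac{249001}{4} \approx 62250.0$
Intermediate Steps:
$P{\left(K \right)} = 1 + 3 K$ ($P{\left(K \right)} = \left(K + \left(\left(K - 1\right) + K\right)\right) + 2 = \left(K + \left(\left(-1 + K\right) + K\right)\right) + 2 = \left(K + \left(-1 + 2 K\right)\right) + 2 = \left(-1 + 3 K\right) + 2 = 1 + 3 K$)
$N = -81$ ($N = -116 - -35 = -116 + 35 = -81$)
$\left(249 + \frac{41 - 93}{P{\left(-8 \right)} + N}\right)^{2} = \left(249 + \frac{41 - 93}{\left(1 + 3 \left(-8\right)\right) - 81}\right)^{2} = \left(249 - \frac{52}{\left(1 - 24\right) - 81}\right)^{2} = \left(249 - \frac{52}{-23 - 81}\right)^{2} = \left(249 - \frac{52}{-104}\right)^{2} = \left(249 - - \frac{1}{2}\right)^{2} = \left(249 + \frac{1}{2}\right)^{2} = \left(\frac{499}{2}\right)^{2} = \frac{249001}{4}$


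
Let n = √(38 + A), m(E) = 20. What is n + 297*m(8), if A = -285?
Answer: 5940 + I*√247 ≈ 5940.0 + 15.716*I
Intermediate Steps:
n = I*√247 (n = √(38 - 285) = √(-247) = I*√247 ≈ 15.716*I)
n + 297*m(8) = I*√247 + 297*20 = I*√247 + 5940 = 5940 + I*√247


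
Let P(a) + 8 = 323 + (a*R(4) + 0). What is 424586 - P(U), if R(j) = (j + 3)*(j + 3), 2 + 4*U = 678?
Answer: 415990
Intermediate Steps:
U = 169 (U = -1/2 + (1/4)*678 = -1/2 + 339/2 = 169)
R(j) = (3 + j)**2 (R(j) = (3 + j)*(3 + j) = (3 + j)**2)
P(a) = 315 + 49*a (P(a) = -8 + (323 + (a*(3 + 4)**2 + 0)) = -8 + (323 + (a*7**2 + 0)) = -8 + (323 + (a*49 + 0)) = -8 + (323 + (49*a + 0)) = -8 + (323 + 49*a) = 315 + 49*a)
424586 - P(U) = 424586 - (315 + 49*169) = 424586 - (315 + 8281) = 424586 - 1*8596 = 424586 - 8596 = 415990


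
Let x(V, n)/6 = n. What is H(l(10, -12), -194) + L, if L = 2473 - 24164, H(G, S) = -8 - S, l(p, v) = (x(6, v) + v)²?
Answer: -21505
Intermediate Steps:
x(V, n) = 6*n
l(p, v) = 49*v² (l(p, v) = (6*v + v)² = (7*v)² = 49*v²)
L = -21691
H(l(10, -12), -194) + L = (-8 - 1*(-194)) - 21691 = (-8 + 194) - 21691 = 186 - 21691 = -21505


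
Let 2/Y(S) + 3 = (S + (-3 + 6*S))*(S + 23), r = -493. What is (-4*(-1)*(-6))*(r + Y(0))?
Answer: 35498/3 ≈ 11833.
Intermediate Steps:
Y(S) = 2/(-3 + (-3 + 7*S)*(23 + S)) (Y(S) = 2/(-3 + (S + (-3 + 6*S))*(S + 23)) = 2/(-3 + (-3 + 7*S)*(23 + S)))
(-4*(-1)*(-6))*(r + Y(0)) = (-4*(-1)*(-6))*(-493 + 2/(-72 + 7*0² + 158*0)) = (4*(-6))*(-493 + 2/(-72 + 7*0 + 0)) = -24*(-493 + 2/(-72 + 0 + 0)) = -24*(-493 + 2/(-72)) = -24*(-493 + 2*(-1/72)) = -24*(-493 - 1/36) = -24*(-17749/36) = 35498/3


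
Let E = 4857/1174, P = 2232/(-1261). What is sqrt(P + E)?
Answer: sqrt(5187828103926)/1480414 ≈ 1.5385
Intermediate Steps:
P = -2232/1261 (P = 2232*(-1/1261) = -2232/1261 ≈ -1.7700)
E = 4857/1174 (E = 4857*(1/1174) = 4857/1174 ≈ 4.1371)
sqrt(P + E) = sqrt(-2232/1261 + 4857/1174) = sqrt(3504309/1480414) = sqrt(5187828103926)/1480414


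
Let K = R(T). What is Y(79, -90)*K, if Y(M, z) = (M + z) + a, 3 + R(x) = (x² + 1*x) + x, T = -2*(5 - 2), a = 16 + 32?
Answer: 777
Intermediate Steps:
a = 48
T = -6 (T = -2*3 = -6)
R(x) = -3 + x² + 2*x (R(x) = -3 + ((x² + 1*x) + x) = -3 + ((x² + x) + x) = -3 + ((x + x²) + x) = -3 + (x² + 2*x) = -3 + x² + 2*x)
Y(M, z) = 48 + M + z (Y(M, z) = (M + z) + 48 = 48 + M + z)
K = 21 (K = -3 + (-6)² + 2*(-6) = -3 + 36 - 12 = 21)
Y(79, -90)*K = (48 + 79 - 90)*21 = 37*21 = 777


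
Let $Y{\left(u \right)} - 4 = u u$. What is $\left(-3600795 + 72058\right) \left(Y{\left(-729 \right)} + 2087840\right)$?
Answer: $-9242767893045$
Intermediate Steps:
$Y{\left(u \right)} = 4 + u^{2}$ ($Y{\left(u \right)} = 4 + u u = 4 + u^{2}$)
$\left(-3600795 + 72058\right) \left(Y{\left(-729 \right)} + 2087840\right) = \left(-3600795 + 72058\right) \left(\left(4 + \left(-729\right)^{2}\right) + 2087840\right) = - 3528737 \left(\left(4 + 531441\right) + 2087840\right) = - 3528737 \left(531445 + 2087840\right) = \left(-3528737\right) 2619285 = -9242767893045$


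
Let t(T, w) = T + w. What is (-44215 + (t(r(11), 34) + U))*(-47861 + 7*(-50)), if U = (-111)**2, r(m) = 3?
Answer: 1535857827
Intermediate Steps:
U = 12321
(-44215 + (t(r(11), 34) + U))*(-47861 + 7*(-50)) = (-44215 + ((3 + 34) + 12321))*(-47861 + 7*(-50)) = (-44215 + (37 + 12321))*(-47861 - 350) = (-44215 + 12358)*(-48211) = -31857*(-48211) = 1535857827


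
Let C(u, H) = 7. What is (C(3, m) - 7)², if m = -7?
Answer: 0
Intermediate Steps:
(C(3, m) - 7)² = (7 - 7)² = 0² = 0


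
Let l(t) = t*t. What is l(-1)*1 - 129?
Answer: -128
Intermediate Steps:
l(t) = t²
l(-1)*1 - 129 = (-1)²*1 - 129 = 1*1 - 129 = 1 - 129 = -128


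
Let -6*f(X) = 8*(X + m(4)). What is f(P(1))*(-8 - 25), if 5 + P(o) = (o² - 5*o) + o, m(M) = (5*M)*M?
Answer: 3168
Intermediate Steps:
m(M) = 5*M²
P(o) = -5 + o² - 4*o (P(o) = -5 + ((o² - 5*o) + o) = -5 + (o² - 4*o) = -5 + o² - 4*o)
f(X) = -320/3 - 4*X/3 (f(X) = -4*(X + 5*4²)/3 = -4*(X + 5*16)/3 = -4*(X + 80)/3 = -4*(80 + X)/3 = -(640 + 8*X)/6 = -320/3 - 4*X/3)
f(P(1))*(-8 - 25) = (-320/3 - 4*(-5 + 1² - 4*1)/3)*(-8 - 25) = (-320/3 - 4*(-5 + 1 - 4)/3)*(-33) = (-320/3 - 4/3*(-8))*(-33) = (-320/3 + 32/3)*(-33) = -96*(-33) = 3168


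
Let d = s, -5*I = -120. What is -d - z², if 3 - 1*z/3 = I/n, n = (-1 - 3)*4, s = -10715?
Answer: 42131/4 ≈ 10533.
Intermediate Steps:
I = 24 (I = -⅕*(-120) = 24)
n = -16 (n = -4*4 = -16)
d = -10715
z = 27/2 (z = 9 - 72/(-16) = 9 - 72*(-1)/16 = 9 - 3*(-3/2) = 9 + 9/2 = 27/2 ≈ 13.500)
-d - z² = -1*(-10715) - (27/2)² = 10715 - 1*729/4 = 10715 - 729/4 = 42131/4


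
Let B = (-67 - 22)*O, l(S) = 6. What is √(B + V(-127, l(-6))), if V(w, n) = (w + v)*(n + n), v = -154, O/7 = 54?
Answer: I*√37014 ≈ 192.39*I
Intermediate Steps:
O = 378 (O = 7*54 = 378)
B = -33642 (B = (-67 - 22)*378 = -89*378 = -33642)
V(w, n) = 2*n*(-154 + w) (V(w, n) = (w - 154)*(n + n) = (-154 + w)*(2*n) = 2*n*(-154 + w))
√(B + V(-127, l(-6))) = √(-33642 + 2*6*(-154 - 127)) = √(-33642 + 2*6*(-281)) = √(-33642 - 3372) = √(-37014) = I*√37014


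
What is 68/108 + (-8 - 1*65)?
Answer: -1954/27 ≈ -72.370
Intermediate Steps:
68/108 + (-8 - 1*65) = (1/108)*68 + (-8 - 65) = 17/27 - 73 = -1954/27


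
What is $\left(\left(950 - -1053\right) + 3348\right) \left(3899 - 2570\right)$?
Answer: $7111479$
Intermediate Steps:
$\left(\left(950 - -1053\right) + 3348\right) \left(3899 - 2570\right) = \left(\left(950 + 1053\right) + 3348\right) 1329 = \left(2003 + 3348\right) 1329 = 5351 \cdot 1329 = 7111479$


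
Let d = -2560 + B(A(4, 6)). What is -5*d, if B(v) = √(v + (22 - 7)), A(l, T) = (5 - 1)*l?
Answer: 12800 - 5*√31 ≈ 12772.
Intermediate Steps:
A(l, T) = 4*l
B(v) = √(15 + v) (B(v) = √(v + 15) = √(15 + v))
d = -2560 + √31 (d = -2560 + √(15 + 4*4) = -2560 + √(15 + 16) = -2560 + √31 ≈ -2554.4)
-5*d = -5*(-2560 + √31) = 12800 - 5*√31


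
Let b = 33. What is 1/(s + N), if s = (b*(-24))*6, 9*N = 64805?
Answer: 9/22037 ≈ 0.00040840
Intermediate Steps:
N = 64805/9 (N = (⅑)*64805 = 64805/9 ≈ 7200.6)
s = -4752 (s = (33*(-24))*6 = -792*6 = -4752)
1/(s + N) = 1/(-4752 + 64805/9) = 1/(22037/9) = 9/22037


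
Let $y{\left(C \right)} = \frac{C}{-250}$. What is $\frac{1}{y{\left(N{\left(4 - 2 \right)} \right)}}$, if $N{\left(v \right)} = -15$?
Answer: $\frac{50}{3} \approx 16.667$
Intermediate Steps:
$y{\left(C \right)} = - \frac{C}{250}$ ($y{\left(C \right)} = C \left(- \frac{1}{250}\right) = - \frac{C}{250}$)
$\frac{1}{y{\left(N{\left(4 - 2 \right)} \right)}} = \frac{1}{\left(- \frac{1}{250}\right) \left(-15\right)} = \frac{1}{\frac{3}{50}} = \frac{50}{3}$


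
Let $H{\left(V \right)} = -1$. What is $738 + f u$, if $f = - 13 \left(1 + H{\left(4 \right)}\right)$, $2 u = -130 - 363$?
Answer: $738$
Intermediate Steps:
$u = - \frac{493}{2}$ ($u = \frac{-130 - 363}{2} = \frac{1}{2} \left(-493\right) = - \frac{493}{2} \approx -246.5$)
$f = 0$ ($f = - 13 \left(1 - 1\right) = \left(-13\right) 0 = 0$)
$738 + f u = 738 + 0 \left(- \frac{493}{2}\right) = 738 + 0 = 738$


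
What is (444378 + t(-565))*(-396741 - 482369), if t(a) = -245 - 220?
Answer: -390248357430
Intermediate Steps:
t(a) = -465
(444378 + t(-565))*(-396741 - 482369) = (444378 - 465)*(-396741 - 482369) = 443913*(-879110) = -390248357430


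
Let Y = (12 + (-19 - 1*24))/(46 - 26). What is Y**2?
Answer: 961/400 ≈ 2.4025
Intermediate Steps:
Y = -31/20 (Y = (12 + (-19 - 24))/20 = (12 - 43)*(1/20) = -31*1/20 = -31/20 ≈ -1.5500)
Y**2 = (-31/20)**2 = 961/400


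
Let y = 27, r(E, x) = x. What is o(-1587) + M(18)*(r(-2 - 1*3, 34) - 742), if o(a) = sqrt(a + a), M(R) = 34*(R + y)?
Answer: -1083240 + 23*I*sqrt(6) ≈ -1.0832e+6 + 56.338*I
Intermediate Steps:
M(R) = 918 + 34*R (M(R) = 34*(R + 27) = 34*(27 + R) = 918 + 34*R)
o(a) = sqrt(2)*sqrt(a) (o(a) = sqrt(2*a) = sqrt(2)*sqrt(a))
o(-1587) + M(18)*(r(-2 - 1*3, 34) - 742) = sqrt(2)*sqrt(-1587) + (918 + 34*18)*(34 - 742) = sqrt(2)*(23*I*sqrt(3)) + (918 + 612)*(-708) = 23*I*sqrt(6) + 1530*(-708) = 23*I*sqrt(6) - 1083240 = -1083240 + 23*I*sqrt(6)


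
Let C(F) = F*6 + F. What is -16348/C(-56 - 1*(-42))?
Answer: 8174/49 ≈ 166.82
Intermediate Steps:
C(F) = 7*F (C(F) = 6*F + F = 7*F)
-16348/C(-56 - 1*(-42)) = -16348*1/(7*(-56 - 1*(-42))) = -16348*1/(7*(-56 + 42)) = -16348/(7*(-14)) = -16348/(-98) = -16348*(-1/98) = 8174/49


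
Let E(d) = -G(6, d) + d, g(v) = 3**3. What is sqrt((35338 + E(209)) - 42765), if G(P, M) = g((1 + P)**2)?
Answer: 3*I*sqrt(805) ≈ 85.118*I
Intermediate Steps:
g(v) = 27
G(P, M) = 27
E(d) = -27 + d (E(d) = -1*27 + d = -27 + d)
sqrt((35338 + E(209)) - 42765) = sqrt((35338 + (-27 + 209)) - 42765) = sqrt((35338 + 182) - 42765) = sqrt(35520 - 42765) = sqrt(-7245) = 3*I*sqrt(805)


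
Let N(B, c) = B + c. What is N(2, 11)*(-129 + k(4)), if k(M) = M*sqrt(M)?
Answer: -1573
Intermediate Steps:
k(M) = M**(3/2)
N(2, 11)*(-129 + k(4)) = (2 + 11)*(-129 + 4**(3/2)) = 13*(-129 + 8) = 13*(-121) = -1573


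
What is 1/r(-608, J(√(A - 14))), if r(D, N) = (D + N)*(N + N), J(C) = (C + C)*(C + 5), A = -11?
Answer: 19/2721650 + 177*I/21773200 ≈ 6.9811e-6 + 8.1293e-6*I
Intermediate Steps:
J(C) = 2*C*(5 + C) (J(C) = (2*C)*(5 + C) = 2*C*(5 + C))
r(D, N) = 2*N*(D + N) (r(D, N) = (D + N)*(2*N) = 2*N*(D + N))
1/r(-608, J(√(A - 14))) = 1/(2*(2*√(-11 - 14)*(5 + √(-11 - 14)))*(-608 + 2*√(-11 - 14)*(5 + √(-11 - 14)))) = 1/(2*(2*√(-25)*(5 + √(-25)))*(-608 + 2*√(-25)*(5 + √(-25)))) = 1/(2*(2*(5*I)*(5 + 5*I))*(-608 + 2*(5*I)*(5 + 5*I))) = 1/(2*(10*I*(5 + 5*I))*(-608 + 10*I*(5 + 5*I))) = 1/(20*I*(-608 + 10*I*(5 + 5*I))*(5 + 5*I)) = -I*(5 - 5*I)/(1000*(-608 + 10*I*(5 + 5*I)))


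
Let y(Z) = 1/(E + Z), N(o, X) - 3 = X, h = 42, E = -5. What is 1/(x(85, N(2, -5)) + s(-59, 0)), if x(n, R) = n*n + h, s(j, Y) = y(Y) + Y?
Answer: 5/36334 ≈ 0.00013761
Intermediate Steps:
N(o, X) = 3 + X
y(Z) = 1/(-5 + Z)
s(j, Y) = Y + 1/(-5 + Y) (s(j, Y) = 1/(-5 + Y) + Y = Y + 1/(-5 + Y))
x(n, R) = 42 + n² (x(n, R) = n*n + 42 = n² + 42 = 42 + n²)
1/(x(85, N(2, -5)) + s(-59, 0)) = 1/((42 + 85²) + (1 + 0*(-5 + 0))/(-5 + 0)) = 1/((42 + 7225) + (1 + 0*(-5))/(-5)) = 1/(7267 - (1 + 0)/5) = 1/(7267 - ⅕*1) = 1/(7267 - ⅕) = 1/(36334/5) = 5/36334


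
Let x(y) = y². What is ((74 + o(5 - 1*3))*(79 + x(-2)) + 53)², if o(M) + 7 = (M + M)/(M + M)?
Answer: 32455809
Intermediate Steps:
o(M) = -6 (o(M) = -7 + (M + M)/(M + M) = -7 + (2*M)/((2*M)) = -7 + (2*M)*(1/(2*M)) = -7 + 1 = -6)
((74 + o(5 - 1*3))*(79 + x(-2)) + 53)² = ((74 - 6)*(79 + (-2)²) + 53)² = (68*(79 + 4) + 53)² = (68*83 + 53)² = (5644 + 53)² = 5697² = 32455809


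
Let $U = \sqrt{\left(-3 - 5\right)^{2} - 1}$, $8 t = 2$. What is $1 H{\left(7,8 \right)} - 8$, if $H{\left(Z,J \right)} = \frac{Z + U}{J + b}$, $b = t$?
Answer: $- \frac{236}{33} + \frac{4 \sqrt{7}}{11} \approx -6.1894$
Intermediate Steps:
$t = \frac{1}{4}$ ($t = \frac{1}{8} \cdot 2 = \frac{1}{4} \approx 0.25$)
$U = 3 \sqrt{7}$ ($U = \sqrt{\left(-8\right)^{2} - 1} = \sqrt{64 - 1} = \sqrt{63} = 3 \sqrt{7} \approx 7.9373$)
$b = \frac{1}{4} \approx 0.25$
$H{\left(Z,J \right)} = \frac{Z + 3 \sqrt{7}}{\frac{1}{4} + J}$ ($H{\left(Z,J \right)} = \frac{Z + 3 \sqrt{7}}{J + \frac{1}{4}} = \frac{Z + 3 \sqrt{7}}{\frac{1}{4} + J}$)
$1 H{\left(7,8 \right)} - 8 = 1 \frac{4 \left(7 + 3 \sqrt{7}\right)}{1 + 4 \cdot 8} - 8 = 1 \frac{4 \left(7 + 3 \sqrt{7}\right)}{1 + 32} - 8 = 1 \frac{4 \left(7 + 3 \sqrt{7}\right)}{33} - 8 = 1 \cdot 4 \cdot \frac{1}{33} \left(7 + 3 \sqrt{7}\right) - 8 = 1 \left(\frac{28}{33} + \frac{4 \sqrt{7}}{11}\right) - 8 = \left(\frac{28}{33} + \frac{4 \sqrt{7}}{11}\right) - 8 = - \frac{236}{33} + \frac{4 \sqrt{7}}{11}$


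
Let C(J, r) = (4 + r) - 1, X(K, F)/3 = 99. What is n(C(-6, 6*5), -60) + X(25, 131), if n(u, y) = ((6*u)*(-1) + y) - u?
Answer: 6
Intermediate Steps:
X(K, F) = 297 (X(K, F) = 3*99 = 297)
C(J, r) = 3 + r
n(u, y) = y - 7*u (n(u, y) = (-6*u + y) - u = (y - 6*u) - u = y - 7*u)
n(C(-6, 6*5), -60) + X(25, 131) = (-60 - 7*(3 + 6*5)) + 297 = (-60 - 7*(3 + 30)) + 297 = (-60 - 7*33) + 297 = (-60 - 231) + 297 = -291 + 297 = 6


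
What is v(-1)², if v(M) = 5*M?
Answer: 25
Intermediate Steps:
v(-1)² = (5*(-1))² = (-5)² = 25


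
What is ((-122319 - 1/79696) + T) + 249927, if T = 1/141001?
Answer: 1433958620473863/11237215696 ≈ 1.2761e+5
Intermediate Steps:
T = 1/141001 ≈ 7.0921e-6
((-122319 - 1/79696) + T) + 249927 = ((-122319 - 1/79696) + 1/141001) + 249927 = (-9748335025/79696 + 1/141001) + 249927 = -1374524986780329/11237215696 + 249927 = 1433958620473863/11237215696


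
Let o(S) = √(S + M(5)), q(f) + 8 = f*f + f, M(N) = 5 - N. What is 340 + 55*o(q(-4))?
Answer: 450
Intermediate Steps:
q(f) = -8 + f + f² (q(f) = -8 + (f*f + f) = -8 + (f² + f) = -8 + (f + f²) = -8 + f + f²)
o(S) = √S (o(S) = √(S + (5 - 1*5)) = √(S + (5 - 5)) = √(S + 0) = √S)
340 + 55*o(q(-4)) = 340 + 55*√(-8 - 4 + (-4)²) = 340 + 55*√(-8 - 4 + 16) = 340 + 55*√4 = 340 + 55*2 = 340 + 110 = 450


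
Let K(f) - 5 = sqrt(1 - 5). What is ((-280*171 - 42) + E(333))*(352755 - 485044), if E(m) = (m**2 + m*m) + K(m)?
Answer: -22999897829 - 264578*I ≈ -2.3e+10 - 2.6458e+5*I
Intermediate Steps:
K(f) = 5 + 2*I (K(f) = 5 + sqrt(1 - 5) = 5 + sqrt(-4) = 5 + 2*I)
E(m) = 5 + 2*I + 2*m**2 (E(m) = (m**2 + m*m) + (5 + 2*I) = (m**2 + m**2) + (5 + 2*I) = 2*m**2 + (5 + 2*I) = 5 + 2*I + 2*m**2)
((-280*171 - 42) + E(333))*(352755 - 485044) = ((-280*171 - 42) + (5 + 2*I + 2*333**2))*(352755 - 485044) = ((-47880 - 42) + (5 + 2*I + 2*110889))*(-132289) = (-47922 + (5 + 2*I + 221778))*(-132289) = (-47922 + (221783 + 2*I))*(-132289) = (173861 + 2*I)*(-132289) = -22999897829 - 264578*I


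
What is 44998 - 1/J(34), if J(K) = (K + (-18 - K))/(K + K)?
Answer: 405016/9 ≈ 45002.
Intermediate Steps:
J(K) = -9/K (J(K) = -18*1/(2*K) = -9/K)
44998 - 1/J(34) = 44998 - 1/((-9/34)) = 44998 - 1/((-9*1/34)) = 44998 - 1/(-9/34) = 44998 - 1*(-34/9) = 44998 + 34/9 = 405016/9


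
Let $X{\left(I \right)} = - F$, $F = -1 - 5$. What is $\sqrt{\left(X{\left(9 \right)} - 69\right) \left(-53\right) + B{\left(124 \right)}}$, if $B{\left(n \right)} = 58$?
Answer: $\sqrt{3397} \approx 58.284$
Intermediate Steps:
$F = -6$
$X{\left(I \right)} = 6$ ($X{\left(I \right)} = \left(-1\right) \left(-6\right) = 6$)
$\sqrt{\left(X{\left(9 \right)} - 69\right) \left(-53\right) + B{\left(124 \right)}} = \sqrt{\left(6 - 69\right) \left(-53\right) + 58} = \sqrt{\left(-63\right) \left(-53\right) + 58} = \sqrt{3339 + 58} = \sqrt{3397}$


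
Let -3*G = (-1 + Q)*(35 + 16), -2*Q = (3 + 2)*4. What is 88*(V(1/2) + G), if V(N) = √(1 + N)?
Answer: 16456 + 44*√6 ≈ 16564.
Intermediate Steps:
Q = -10 (Q = -(3 + 2)*4/2 = -5*4/2 = -½*20 = -10)
G = 187 (G = -(-1 - 10)*(35 + 16)/3 = -(-11)*51/3 = -⅓*(-561) = 187)
88*(V(1/2) + G) = 88*(√(1 + 1/2) + 187) = 88*(√(1 + ½) + 187) = 88*(√(3/2) + 187) = 88*(√6/2 + 187) = 88*(187 + √6/2) = 16456 + 44*√6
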